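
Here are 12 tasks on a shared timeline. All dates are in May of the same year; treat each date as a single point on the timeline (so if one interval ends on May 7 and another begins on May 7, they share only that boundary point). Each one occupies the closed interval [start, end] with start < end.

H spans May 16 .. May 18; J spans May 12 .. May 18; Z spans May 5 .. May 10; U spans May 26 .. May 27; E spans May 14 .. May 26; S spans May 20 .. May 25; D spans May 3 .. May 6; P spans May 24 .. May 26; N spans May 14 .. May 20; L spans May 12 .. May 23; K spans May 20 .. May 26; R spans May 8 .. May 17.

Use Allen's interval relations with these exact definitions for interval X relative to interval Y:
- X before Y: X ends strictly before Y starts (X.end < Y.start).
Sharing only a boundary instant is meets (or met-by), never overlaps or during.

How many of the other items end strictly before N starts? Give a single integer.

Target N = [May 14, May 20].
D [May 3, May 6] → before → counts.
E [May 14, May 26] → started-by → no.
H [May 16, May 18] → during → no.
J [May 12, May 18] → overlaps → no.
K [May 20, May 26] → met-by → no.
L [May 12, May 23] → contains → no.
P [May 24, May 26] → after → no.
R [May 8, May 17] → overlaps → no.
S [May 20, May 25] → met-by → no.
U [May 26, May 27] → after → no.
Z [May 5, May 10] → before → counts.
Total: 2.

2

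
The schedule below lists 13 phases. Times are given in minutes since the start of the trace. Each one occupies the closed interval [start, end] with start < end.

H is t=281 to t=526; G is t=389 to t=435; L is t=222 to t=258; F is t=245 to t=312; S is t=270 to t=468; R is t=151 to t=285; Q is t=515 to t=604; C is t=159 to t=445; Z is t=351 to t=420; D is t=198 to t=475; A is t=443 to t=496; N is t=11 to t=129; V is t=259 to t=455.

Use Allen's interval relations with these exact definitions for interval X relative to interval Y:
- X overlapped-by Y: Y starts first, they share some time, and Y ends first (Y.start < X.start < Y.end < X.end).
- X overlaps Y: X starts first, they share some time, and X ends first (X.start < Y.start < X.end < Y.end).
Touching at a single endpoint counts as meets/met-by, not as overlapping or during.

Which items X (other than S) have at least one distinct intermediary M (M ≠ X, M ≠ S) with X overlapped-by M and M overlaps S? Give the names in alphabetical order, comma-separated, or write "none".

A, C, D, F, H, V

Target S = [t=270, t=468].
Intermediaries M with M overlaps S: C, F, R, V.
Via C — items with X overlapped-by C: A, D, H, V.
Via F — items with X overlapped-by F: H, V.
Via R — items with X overlapped-by R: C, D, F, H, V.
Via V — items with X overlapped-by V: A, H.
Union: A, C, D, F, H, V.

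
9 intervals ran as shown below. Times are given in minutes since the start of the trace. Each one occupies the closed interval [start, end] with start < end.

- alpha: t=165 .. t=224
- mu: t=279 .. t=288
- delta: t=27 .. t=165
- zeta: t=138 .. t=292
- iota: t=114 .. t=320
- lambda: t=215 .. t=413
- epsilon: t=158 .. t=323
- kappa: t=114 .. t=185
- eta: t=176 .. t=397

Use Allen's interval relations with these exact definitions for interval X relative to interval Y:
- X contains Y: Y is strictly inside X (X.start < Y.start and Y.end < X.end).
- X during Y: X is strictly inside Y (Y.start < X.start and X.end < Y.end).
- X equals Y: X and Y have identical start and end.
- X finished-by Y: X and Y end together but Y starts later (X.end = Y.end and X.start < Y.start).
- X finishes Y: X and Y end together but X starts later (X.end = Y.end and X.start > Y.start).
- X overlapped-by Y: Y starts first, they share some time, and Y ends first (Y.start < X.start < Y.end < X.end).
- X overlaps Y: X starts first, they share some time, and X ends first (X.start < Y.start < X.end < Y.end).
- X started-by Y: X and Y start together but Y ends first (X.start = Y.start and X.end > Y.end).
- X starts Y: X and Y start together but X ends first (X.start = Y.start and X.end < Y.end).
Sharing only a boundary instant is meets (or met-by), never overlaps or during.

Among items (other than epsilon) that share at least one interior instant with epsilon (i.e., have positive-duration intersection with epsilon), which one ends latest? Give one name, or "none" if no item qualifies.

lambda

Target epsilon = [t=158, t=323].
alpha [t=165, t=224] → during → candidate.
delta [t=27, t=165] → overlaps → candidate.
eta [t=176, t=397] → overlapped-by → candidate.
iota [t=114, t=320] → overlaps → candidate.
kappa [t=114, t=185] → overlaps → candidate.
lambda [t=215, t=413] → overlapped-by → candidate.
mu [t=279, t=288] → during → candidate.
zeta [t=138, t=292] → overlaps → candidate.
Among candidates, latest end is t=413 → lambda.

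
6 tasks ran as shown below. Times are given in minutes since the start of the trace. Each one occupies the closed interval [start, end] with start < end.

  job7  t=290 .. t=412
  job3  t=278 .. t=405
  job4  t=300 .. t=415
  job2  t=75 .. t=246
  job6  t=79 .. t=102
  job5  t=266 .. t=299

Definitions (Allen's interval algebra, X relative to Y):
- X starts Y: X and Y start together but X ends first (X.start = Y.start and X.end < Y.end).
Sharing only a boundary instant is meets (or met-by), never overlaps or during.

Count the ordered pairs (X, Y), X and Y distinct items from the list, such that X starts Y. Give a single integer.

Checking all 30 ordered pairs for relation 'starts'; matching pairs in alphabetical order:
No pair satisfies it.
Count: 0.

0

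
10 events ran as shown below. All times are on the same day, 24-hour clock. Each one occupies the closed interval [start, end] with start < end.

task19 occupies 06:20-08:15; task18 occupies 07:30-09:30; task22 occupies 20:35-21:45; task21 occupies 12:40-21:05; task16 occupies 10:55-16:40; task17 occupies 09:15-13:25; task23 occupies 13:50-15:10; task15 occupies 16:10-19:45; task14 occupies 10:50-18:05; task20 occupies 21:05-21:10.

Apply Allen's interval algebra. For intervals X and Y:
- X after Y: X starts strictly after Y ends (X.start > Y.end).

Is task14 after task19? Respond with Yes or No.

Yes

task14 = [10:50, 18:05], task19 = [06:20, 08:15].
Actual relation of task14 to task19: after.
Asked whether 'after' holds → Yes.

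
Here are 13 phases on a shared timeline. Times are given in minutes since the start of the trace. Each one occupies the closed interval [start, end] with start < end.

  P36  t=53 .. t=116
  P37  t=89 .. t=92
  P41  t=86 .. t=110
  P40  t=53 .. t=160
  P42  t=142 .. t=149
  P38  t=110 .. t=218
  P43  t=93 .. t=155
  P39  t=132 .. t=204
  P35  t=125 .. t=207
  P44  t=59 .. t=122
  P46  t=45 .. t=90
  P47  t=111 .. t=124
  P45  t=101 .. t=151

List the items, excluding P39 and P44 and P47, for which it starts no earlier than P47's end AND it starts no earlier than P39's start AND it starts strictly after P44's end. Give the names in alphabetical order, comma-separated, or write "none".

Conditions: its start is no earlier than P47's end (X.start >= t=124) AND its start is no earlier than P39's start (X.start >= t=132) AND its start is strictly after P44's end (X.start > t=122).
P35: start t=125 >= t=124? ✓; start t=125 >= t=132? ✗; start t=125 > t=122? ✓ → no.
P36: start t=53 >= t=124? ✗; start t=53 >= t=132? ✗; start t=53 > t=122? ✗ → no.
P37: start t=89 >= t=124? ✗; start t=89 >= t=132? ✗; start t=89 > t=122? ✗ → no.
P38: start t=110 >= t=124? ✗; start t=110 >= t=132? ✗; start t=110 > t=122? ✗ → no.
P40: start t=53 >= t=124? ✗; start t=53 >= t=132? ✗; start t=53 > t=122? ✗ → no.
P41: start t=86 >= t=124? ✗; start t=86 >= t=132? ✗; start t=86 > t=122? ✗ → no.
P42: start t=142 >= t=124? ✓; start t=142 >= t=132? ✓; start t=142 > t=122? ✓ → yes.
P43: start t=93 >= t=124? ✗; start t=93 >= t=132? ✗; start t=93 > t=122? ✗ → no.
P45: start t=101 >= t=124? ✗; start t=101 >= t=132? ✗; start t=101 > t=122? ✗ → no.
P46: start t=45 >= t=124? ✗; start t=45 >= t=132? ✗; start t=45 > t=122? ✗ → no.
Result: P42.

P42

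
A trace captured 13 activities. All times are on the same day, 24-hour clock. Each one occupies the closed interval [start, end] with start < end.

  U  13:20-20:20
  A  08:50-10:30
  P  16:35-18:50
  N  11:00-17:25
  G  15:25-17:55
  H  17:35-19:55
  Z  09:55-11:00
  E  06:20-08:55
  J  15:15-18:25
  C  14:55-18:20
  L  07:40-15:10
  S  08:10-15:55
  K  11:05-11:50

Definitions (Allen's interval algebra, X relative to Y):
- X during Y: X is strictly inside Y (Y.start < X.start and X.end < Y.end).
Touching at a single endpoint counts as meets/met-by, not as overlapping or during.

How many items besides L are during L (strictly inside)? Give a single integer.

Target L = [07:40, 15:10].
A [08:50, 10:30] → during → counts.
C [14:55, 18:20] → overlapped-by → no.
E [06:20, 08:55] → overlaps → no.
G [15:25, 17:55] → after → no.
H [17:35, 19:55] → after → no.
J [15:15, 18:25] → after → no.
K [11:05, 11:50] → during → counts.
N [11:00, 17:25] → overlapped-by → no.
P [16:35, 18:50] → after → no.
S [08:10, 15:55] → overlapped-by → no.
U [13:20, 20:20] → overlapped-by → no.
Z [09:55, 11:00] → during → counts.
Total: 3.

3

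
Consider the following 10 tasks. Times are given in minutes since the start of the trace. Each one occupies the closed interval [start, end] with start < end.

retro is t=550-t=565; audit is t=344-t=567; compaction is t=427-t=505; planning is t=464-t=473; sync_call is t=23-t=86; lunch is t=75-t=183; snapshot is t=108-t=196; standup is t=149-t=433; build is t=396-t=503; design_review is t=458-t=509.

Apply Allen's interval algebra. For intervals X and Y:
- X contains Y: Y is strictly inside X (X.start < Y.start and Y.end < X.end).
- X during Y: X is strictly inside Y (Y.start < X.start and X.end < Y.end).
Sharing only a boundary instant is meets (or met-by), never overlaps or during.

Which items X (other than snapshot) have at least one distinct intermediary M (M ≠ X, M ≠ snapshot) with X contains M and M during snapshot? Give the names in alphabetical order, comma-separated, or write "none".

none

Target snapshot = [t=108, t=196].
Intermediaries M with M during snapshot: none.
Union: none.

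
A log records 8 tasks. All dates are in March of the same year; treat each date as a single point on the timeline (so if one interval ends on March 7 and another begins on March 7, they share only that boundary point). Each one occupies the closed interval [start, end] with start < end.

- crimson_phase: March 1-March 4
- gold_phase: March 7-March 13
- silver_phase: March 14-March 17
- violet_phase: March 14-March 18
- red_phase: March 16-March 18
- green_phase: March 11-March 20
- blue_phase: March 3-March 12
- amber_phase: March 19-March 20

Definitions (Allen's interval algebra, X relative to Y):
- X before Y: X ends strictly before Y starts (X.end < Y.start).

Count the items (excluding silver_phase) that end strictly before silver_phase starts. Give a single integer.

Target silver_phase = [March 14, March 17].
amber_phase [March 19, March 20] → after → no.
blue_phase [March 3, March 12] → before → counts.
crimson_phase [March 1, March 4] → before → counts.
gold_phase [March 7, March 13] → before → counts.
green_phase [March 11, March 20] → contains → no.
red_phase [March 16, March 18] → overlapped-by → no.
violet_phase [March 14, March 18] → started-by → no.
Total: 3.

3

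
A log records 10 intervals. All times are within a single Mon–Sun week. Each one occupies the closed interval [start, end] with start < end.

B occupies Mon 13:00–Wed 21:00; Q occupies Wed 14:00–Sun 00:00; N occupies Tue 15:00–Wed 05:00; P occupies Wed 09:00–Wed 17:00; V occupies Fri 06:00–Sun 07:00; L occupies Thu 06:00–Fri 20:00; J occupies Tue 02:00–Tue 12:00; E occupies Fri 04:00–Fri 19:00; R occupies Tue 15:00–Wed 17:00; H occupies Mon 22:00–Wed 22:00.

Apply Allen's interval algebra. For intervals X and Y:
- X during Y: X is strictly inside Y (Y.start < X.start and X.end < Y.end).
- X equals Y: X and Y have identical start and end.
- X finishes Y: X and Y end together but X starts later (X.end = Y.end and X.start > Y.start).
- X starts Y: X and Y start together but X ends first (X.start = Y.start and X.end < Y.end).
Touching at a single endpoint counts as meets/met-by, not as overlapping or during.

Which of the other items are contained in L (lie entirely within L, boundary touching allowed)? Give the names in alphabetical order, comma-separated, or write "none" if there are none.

E

Target L = [Thu 06:00, Fri 20:00].
B [Mon 13:00, Wed 21:00] → before → no.
E [Fri 04:00, Fri 19:00] → during → yes.
H [Mon 22:00, Wed 22:00] → before → no.
J [Tue 02:00, Tue 12:00] → before → no.
N [Tue 15:00, Wed 05:00] → before → no.
P [Wed 09:00, Wed 17:00] → before → no.
Q [Wed 14:00, Sun 00:00] → contains → no.
R [Tue 15:00, Wed 17:00] → before → no.
V [Fri 06:00, Sun 07:00] → overlapped-by → no.
Result: E.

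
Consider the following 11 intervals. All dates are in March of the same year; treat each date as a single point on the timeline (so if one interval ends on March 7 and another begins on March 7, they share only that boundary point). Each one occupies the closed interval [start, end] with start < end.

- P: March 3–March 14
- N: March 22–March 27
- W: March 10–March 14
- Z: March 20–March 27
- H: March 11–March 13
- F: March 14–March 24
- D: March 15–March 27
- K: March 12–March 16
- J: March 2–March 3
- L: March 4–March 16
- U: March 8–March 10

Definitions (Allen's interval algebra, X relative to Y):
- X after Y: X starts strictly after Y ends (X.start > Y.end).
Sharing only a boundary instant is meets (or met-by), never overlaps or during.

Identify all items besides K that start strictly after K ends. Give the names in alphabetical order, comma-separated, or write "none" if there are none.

Target K = [March 12, March 16].
D [March 15, March 27] → overlapped-by → no.
F [March 14, March 24] → overlapped-by → no.
H [March 11, March 13] → overlaps → no.
J [March 2, March 3] → before → no.
L [March 4, March 16] → finished-by → no.
N [March 22, March 27] → after → yes.
P [March 3, March 14] → overlaps → no.
U [March 8, March 10] → before → no.
W [March 10, March 14] → overlaps → no.
Z [March 20, March 27] → after → yes.
Result: N, Z.

N, Z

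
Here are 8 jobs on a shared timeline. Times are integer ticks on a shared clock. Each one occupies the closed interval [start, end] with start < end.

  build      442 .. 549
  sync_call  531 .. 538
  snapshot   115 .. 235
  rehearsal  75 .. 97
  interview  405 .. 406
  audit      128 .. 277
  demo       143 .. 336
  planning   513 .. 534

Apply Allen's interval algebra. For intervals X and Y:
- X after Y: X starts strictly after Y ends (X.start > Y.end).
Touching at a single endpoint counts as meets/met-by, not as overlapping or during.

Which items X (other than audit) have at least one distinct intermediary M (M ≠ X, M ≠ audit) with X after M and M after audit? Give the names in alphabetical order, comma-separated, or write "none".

Target audit = [128, 277].
Intermediaries M with M after audit: build, interview, planning, sync_call.
Via build — items with X after build: none.
Via interview — items with X after interview: build, planning, sync_call.
Via planning — items with X after planning: none.
Via sync_call — items with X after sync_call: none.
Union: build, planning, sync_call.

build, planning, sync_call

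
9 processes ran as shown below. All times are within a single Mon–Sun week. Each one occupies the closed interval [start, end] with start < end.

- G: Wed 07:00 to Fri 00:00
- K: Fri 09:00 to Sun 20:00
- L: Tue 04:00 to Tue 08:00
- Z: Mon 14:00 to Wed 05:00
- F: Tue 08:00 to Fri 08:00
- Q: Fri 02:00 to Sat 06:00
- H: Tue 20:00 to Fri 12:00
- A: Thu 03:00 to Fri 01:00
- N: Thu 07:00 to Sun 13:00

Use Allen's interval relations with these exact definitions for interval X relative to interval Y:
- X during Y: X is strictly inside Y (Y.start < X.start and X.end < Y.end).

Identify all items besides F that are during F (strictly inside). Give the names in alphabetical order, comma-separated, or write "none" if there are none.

A, G

Target F = [Tue 08:00, Fri 08:00].
A [Thu 03:00, Fri 01:00] → during → yes.
G [Wed 07:00, Fri 00:00] → during → yes.
H [Tue 20:00, Fri 12:00] → overlapped-by → no.
K [Fri 09:00, Sun 20:00] → after → no.
L [Tue 04:00, Tue 08:00] → meets → no.
N [Thu 07:00, Sun 13:00] → overlapped-by → no.
Q [Fri 02:00, Sat 06:00] → overlapped-by → no.
Z [Mon 14:00, Wed 05:00] → overlaps → no.
Result: A, G.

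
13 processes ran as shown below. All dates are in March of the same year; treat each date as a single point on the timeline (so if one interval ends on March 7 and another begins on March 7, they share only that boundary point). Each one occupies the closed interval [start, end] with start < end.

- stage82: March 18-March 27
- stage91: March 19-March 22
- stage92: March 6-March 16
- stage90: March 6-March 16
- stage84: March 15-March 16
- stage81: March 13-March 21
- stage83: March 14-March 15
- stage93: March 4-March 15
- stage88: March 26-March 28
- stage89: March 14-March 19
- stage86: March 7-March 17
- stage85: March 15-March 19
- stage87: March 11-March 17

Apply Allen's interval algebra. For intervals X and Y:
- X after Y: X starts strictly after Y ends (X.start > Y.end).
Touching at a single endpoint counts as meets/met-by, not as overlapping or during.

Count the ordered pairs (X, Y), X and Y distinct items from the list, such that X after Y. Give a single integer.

Checking all 156 ordered pairs for relation 'after'; matching pairs in alphabetical order:
(stage82, stage83): stage82 after stage83 ✓
(stage82, stage84): stage82 after stage84 ✓
(stage82, stage86): stage82 after stage86 ✓
(stage82, stage87): stage82 after stage87 ✓
(stage82, stage90): stage82 after stage90 ✓
(stage82, stage92): stage82 after stage92 ✓
(stage82, stage93): stage82 after stage93 ✓
(stage88, stage81): stage88 after stage81 ✓
(stage88, stage83): stage88 after stage83 ✓
(stage88, stage84): stage88 after stage84 ✓
(stage88, stage85): stage88 after stage85 ✓
(stage88, stage86): stage88 after stage86 ✓
(stage88, stage87): stage88 after stage87 ✓
(stage88, stage89): stage88 after stage89 ✓
(stage88, stage90): stage88 after stage90 ✓
(stage88, stage91): stage88 after stage91 ✓
(stage88, stage92): stage88 after stage92 ✓
(stage88, stage93): stage88 after stage93 ✓
(stage91, stage83): stage91 after stage83 ✓
(stage91, stage84): stage91 after stage84 ✓
(stage91, stage86): stage91 after stage86 ✓
(stage91, stage87): stage91 after stage87 ✓
(stage91, stage90): stage91 after stage90 ✓
(stage91, stage92): stage91 after stage92 ✓
... plus 1 further pairs not listed.
Count: 25.

25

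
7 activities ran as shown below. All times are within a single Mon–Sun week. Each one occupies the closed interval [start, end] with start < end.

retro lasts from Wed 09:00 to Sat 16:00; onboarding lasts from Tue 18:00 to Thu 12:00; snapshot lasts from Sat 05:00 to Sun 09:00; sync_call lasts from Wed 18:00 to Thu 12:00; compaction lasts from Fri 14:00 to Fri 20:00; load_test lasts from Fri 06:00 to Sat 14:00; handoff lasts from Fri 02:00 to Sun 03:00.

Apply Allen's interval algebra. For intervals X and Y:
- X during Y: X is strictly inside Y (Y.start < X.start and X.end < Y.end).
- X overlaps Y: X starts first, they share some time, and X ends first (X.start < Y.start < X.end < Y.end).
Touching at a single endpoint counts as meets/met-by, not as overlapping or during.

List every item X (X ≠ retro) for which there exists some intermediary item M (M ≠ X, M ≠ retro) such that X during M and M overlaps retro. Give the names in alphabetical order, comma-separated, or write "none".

Target retro = [Wed 09:00, Sat 16:00].
Intermediaries M with M overlaps retro: onboarding.
Via onboarding — items with X during onboarding: none.
Union: none.

none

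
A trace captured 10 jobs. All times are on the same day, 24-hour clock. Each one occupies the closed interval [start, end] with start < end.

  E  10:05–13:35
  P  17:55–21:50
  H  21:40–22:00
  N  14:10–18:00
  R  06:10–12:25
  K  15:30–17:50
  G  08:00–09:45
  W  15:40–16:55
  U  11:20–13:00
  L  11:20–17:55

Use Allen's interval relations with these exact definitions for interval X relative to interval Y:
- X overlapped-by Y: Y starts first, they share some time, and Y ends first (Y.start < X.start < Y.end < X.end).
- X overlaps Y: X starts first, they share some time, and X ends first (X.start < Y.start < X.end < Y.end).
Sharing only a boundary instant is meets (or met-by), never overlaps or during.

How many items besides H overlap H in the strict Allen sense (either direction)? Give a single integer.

Target H = [21:40, 22:00].
E [10:05, 13:35] → before → no.
G [08:00, 09:45] → before → no.
K [15:30, 17:50] → before → no.
L [11:20, 17:55] → before → no.
N [14:10, 18:00] → before → no.
P [17:55, 21:50] → overlaps → counts.
R [06:10, 12:25] → before → no.
U [11:20, 13:00] → before → no.
W [15:40, 16:55] → before → no.
Total: 1.

1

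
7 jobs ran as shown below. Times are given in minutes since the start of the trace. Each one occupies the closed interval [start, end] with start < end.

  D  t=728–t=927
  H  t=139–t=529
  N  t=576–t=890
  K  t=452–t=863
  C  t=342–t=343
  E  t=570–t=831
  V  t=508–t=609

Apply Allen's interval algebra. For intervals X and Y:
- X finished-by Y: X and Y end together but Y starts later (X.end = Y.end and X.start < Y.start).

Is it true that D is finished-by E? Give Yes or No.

D = [t=728, t=927], E = [t=570, t=831].
Actual relation of D to E: overlapped-by.
Asked whether 'finished-by' holds → No.

No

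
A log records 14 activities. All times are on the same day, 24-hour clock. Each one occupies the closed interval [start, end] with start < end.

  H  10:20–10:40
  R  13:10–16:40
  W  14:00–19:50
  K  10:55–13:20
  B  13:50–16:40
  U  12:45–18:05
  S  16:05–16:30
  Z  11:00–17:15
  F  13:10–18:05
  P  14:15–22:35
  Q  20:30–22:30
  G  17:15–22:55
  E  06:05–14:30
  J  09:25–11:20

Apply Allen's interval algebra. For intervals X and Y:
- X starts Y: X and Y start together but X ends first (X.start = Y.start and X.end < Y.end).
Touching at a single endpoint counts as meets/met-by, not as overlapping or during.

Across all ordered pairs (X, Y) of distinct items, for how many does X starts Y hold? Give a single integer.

Checking all 182 ordered pairs for relation 'starts'; matching pairs in alphabetical order:
(R, F): R starts F ✓
Count: 1.

1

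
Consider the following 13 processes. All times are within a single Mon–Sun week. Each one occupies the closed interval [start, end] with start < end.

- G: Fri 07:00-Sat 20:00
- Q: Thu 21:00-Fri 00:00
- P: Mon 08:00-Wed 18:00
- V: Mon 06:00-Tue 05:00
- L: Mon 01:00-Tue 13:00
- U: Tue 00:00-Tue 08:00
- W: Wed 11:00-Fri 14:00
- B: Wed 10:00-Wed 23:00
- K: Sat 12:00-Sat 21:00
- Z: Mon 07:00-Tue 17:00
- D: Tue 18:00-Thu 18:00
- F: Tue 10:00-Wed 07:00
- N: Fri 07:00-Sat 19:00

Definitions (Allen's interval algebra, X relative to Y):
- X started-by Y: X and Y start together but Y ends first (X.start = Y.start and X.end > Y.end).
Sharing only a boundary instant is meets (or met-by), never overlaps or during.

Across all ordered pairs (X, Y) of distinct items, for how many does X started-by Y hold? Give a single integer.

Checking all 156 ordered pairs for relation 'started-by'; matching pairs in alphabetical order:
(G, N): G started-by N ✓
Count: 1.

1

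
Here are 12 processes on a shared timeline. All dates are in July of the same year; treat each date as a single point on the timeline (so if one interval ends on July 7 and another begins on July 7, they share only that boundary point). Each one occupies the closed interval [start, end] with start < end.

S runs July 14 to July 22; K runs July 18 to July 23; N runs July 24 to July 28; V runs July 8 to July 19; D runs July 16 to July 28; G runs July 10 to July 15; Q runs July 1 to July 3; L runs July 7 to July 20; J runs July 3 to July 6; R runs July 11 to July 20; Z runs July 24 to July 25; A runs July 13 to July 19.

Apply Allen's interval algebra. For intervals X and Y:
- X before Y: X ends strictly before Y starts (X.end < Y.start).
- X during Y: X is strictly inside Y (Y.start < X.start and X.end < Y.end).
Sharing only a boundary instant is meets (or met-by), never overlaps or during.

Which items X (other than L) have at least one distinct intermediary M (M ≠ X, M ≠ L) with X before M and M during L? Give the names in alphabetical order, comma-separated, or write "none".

J, Q

Target L = [July 7, July 20].
Intermediaries M with M during L: A, G, V.
Via A — items with X before A: J, Q.
Via G — items with X before G: J, Q.
Via V — items with X before V: J, Q.
Union: J, Q.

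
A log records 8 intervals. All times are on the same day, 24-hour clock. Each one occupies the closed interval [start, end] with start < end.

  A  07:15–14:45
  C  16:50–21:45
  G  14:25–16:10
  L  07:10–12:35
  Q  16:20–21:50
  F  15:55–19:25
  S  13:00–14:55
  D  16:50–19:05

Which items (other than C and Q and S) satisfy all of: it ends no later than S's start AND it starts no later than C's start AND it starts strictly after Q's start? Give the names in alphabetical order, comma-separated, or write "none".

none

Conditions: its end is no later than S's start (X.end <= 13:00) AND its start is no later than C's start (X.start <= 16:50) AND its start is strictly after Q's start (X.start > 16:20).
A: end 14:45 <= 13:00? ✗; start 07:15 <= 16:50? ✓; start 07:15 > 16:20? ✗ → no.
D: end 19:05 <= 13:00? ✗; start 16:50 <= 16:50? ✓; start 16:50 > 16:20? ✓ → no.
F: end 19:25 <= 13:00? ✗; start 15:55 <= 16:50? ✓; start 15:55 > 16:20? ✗ → no.
G: end 16:10 <= 13:00? ✗; start 14:25 <= 16:50? ✓; start 14:25 > 16:20? ✗ → no.
L: end 12:35 <= 13:00? ✓; start 07:10 <= 16:50? ✓; start 07:10 > 16:20? ✗ → no.
Result: none.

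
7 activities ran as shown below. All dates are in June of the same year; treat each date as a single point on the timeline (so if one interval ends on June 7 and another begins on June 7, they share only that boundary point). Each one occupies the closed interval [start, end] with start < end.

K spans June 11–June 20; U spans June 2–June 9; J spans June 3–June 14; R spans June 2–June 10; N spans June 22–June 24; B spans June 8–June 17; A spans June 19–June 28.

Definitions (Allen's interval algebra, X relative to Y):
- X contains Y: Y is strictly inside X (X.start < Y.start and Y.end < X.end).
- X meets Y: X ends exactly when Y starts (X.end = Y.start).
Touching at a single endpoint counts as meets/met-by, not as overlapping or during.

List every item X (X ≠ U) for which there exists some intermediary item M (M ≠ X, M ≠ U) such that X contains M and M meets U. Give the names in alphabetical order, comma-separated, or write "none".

none

Target U = [June 2, June 9].
Intermediaries M with M meets U: none.
Union: none.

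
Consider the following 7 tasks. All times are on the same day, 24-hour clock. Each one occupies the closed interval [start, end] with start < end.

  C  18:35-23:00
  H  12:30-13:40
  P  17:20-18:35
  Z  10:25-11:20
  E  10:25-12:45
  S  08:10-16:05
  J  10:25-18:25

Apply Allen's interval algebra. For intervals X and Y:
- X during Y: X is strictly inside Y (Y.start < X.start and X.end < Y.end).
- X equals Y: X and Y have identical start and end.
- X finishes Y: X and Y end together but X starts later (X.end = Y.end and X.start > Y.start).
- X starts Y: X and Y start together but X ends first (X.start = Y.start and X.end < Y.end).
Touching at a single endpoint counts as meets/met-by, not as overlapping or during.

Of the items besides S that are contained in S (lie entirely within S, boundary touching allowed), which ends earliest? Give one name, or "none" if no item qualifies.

Target S = [08:10, 16:05].
C [18:35, 23:00] → after → excluded.
E [10:25, 12:45] → during → candidate.
H [12:30, 13:40] → during → candidate.
J [10:25, 18:25] → overlapped-by → excluded.
P [17:20, 18:35] → after → excluded.
Z [10:25, 11:20] → during → candidate.
Among candidates, earliest end is 11:20 → Z.

Z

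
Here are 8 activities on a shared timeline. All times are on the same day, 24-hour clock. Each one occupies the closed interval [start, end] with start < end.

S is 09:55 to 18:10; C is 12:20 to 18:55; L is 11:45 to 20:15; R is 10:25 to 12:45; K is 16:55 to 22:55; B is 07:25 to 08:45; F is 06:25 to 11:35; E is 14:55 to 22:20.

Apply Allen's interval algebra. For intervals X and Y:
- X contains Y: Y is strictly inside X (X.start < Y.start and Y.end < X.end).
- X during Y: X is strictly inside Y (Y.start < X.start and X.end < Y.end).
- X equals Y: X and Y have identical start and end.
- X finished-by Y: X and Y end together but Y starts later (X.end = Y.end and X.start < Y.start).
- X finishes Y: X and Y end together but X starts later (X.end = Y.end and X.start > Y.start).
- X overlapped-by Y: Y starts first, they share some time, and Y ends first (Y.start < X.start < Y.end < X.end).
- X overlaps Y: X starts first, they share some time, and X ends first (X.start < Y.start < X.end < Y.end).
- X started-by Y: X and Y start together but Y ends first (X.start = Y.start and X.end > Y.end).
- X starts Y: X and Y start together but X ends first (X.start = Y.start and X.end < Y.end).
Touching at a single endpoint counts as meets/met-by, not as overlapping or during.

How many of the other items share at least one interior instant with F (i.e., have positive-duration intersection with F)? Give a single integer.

Target F = [06:25, 11:35].
B [07:25, 08:45] → during → counts.
C [12:20, 18:55] → after → no.
E [14:55, 22:20] → after → no.
K [16:55, 22:55] → after → no.
L [11:45, 20:15] → after → no.
R [10:25, 12:45] → overlapped-by → counts.
S [09:55, 18:10] → overlapped-by → counts.
Total: 3.

3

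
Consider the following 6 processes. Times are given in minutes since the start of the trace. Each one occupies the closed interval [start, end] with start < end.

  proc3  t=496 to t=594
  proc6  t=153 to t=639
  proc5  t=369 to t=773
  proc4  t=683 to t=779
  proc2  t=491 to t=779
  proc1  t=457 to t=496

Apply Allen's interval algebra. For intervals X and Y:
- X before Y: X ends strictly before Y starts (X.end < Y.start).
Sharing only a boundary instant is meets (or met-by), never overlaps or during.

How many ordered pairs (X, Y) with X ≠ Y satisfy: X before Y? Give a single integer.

Checking all 30 ordered pairs for relation 'before'; matching pairs in alphabetical order:
(proc1, proc4): proc1 before proc4 ✓
(proc3, proc4): proc3 before proc4 ✓
(proc6, proc4): proc6 before proc4 ✓
Count: 3.

3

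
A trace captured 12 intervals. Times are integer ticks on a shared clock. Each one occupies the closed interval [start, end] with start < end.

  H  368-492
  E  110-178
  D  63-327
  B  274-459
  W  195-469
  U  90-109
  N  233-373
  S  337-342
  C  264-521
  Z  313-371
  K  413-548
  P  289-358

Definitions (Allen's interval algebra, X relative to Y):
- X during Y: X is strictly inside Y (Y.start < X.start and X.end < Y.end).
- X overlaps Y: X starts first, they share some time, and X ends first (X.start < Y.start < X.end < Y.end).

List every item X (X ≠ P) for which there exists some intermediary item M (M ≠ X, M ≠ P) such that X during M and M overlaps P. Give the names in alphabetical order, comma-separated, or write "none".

Target P = [289, 358].
Intermediaries M with M overlaps P: D.
Via D — items with X during D: E, U.
Union: E, U.

E, U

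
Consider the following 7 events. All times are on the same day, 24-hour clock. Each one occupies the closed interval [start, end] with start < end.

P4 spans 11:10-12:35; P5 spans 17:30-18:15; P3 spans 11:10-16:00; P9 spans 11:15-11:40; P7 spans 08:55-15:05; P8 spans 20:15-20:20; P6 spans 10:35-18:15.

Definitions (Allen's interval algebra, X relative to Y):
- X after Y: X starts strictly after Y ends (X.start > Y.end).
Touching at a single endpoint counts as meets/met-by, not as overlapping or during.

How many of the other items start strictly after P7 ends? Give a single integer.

2

Target P7 = [08:55, 15:05].
P3 [11:10, 16:00] → overlapped-by → no.
P4 [11:10, 12:35] → during → no.
P5 [17:30, 18:15] → after → counts.
P6 [10:35, 18:15] → overlapped-by → no.
P8 [20:15, 20:20] → after → counts.
P9 [11:15, 11:40] → during → no.
Total: 2.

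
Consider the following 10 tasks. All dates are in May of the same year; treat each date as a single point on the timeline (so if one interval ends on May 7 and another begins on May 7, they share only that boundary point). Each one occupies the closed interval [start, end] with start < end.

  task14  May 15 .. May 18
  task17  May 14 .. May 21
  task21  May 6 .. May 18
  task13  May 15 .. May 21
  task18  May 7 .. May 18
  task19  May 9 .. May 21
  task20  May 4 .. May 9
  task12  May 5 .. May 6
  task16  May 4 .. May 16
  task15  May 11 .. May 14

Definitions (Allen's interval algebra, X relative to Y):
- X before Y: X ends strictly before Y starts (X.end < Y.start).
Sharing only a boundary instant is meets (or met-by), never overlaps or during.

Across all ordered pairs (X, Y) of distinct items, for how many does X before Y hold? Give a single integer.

Checking all 90 ordered pairs for relation 'before'; matching pairs in alphabetical order:
(task12, task13): task12 before task13 ✓
(task12, task14): task12 before task14 ✓
(task12, task15): task12 before task15 ✓
(task12, task17): task12 before task17 ✓
(task12, task18): task12 before task18 ✓
(task12, task19): task12 before task19 ✓
(task15, task13): task15 before task13 ✓
(task15, task14): task15 before task14 ✓
(task20, task13): task20 before task13 ✓
(task20, task14): task20 before task14 ✓
(task20, task15): task20 before task15 ✓
(task20, task17): task20 before task17 ✓
Count: 12.

12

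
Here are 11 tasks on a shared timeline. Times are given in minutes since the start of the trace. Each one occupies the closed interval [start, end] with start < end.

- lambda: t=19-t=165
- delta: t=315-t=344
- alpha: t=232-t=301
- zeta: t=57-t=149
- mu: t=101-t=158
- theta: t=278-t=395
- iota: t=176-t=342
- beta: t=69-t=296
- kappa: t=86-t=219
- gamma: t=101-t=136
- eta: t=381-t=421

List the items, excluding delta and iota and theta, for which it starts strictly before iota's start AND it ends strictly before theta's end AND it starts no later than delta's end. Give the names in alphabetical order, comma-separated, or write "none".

beta, gamma, kappa, lambda, mu, zeta

Conditions: its start is strictly before iota's start (X.start < t=176) AND its end is strictly before theta's end (X.end < t=395) AND its start is no later than delta's end (X.start <= t=344).
alpha: start t=232 < t=176? ✗; end t=301 < t=395? ✓; start t=232 <= t=344? ✓ → no.
beta: start t=69 < t=176? ✓; end t=296 < t=395? ✓; start t=69 <= t=344? ✓ → yes.
eta: start t=381 < t=176? ✗; end t=421 < t=395? ✗; start t=381 <= t=344? ✗ → no.
gamma: start t=101 < t=176? ✓; end t=136 < t=395? ✓; start t=101 <= t=344? ✓ → yes.
kappa: start t=86 < t=176? ✓; end t=219 < t=395? ✓; start t=86 <= t=344? ✓ → yes.
lambda: start t=19 < t=176? ✓; end t=165 < t=395? ✓; start t=19 <= t=344? ✓ → yes.
mu: start t=101 < t=176? ✓; end t=158 < t=395? ✓; start t=101 <= t=344? ✓ → yes.
zeta: start t=57 < t=176? ✓; end t=149 < t=395? ✓; start t=57 <= t=344? ✓ → yes.
Result: beta, gamma, kappa, lambda, mu, zeta.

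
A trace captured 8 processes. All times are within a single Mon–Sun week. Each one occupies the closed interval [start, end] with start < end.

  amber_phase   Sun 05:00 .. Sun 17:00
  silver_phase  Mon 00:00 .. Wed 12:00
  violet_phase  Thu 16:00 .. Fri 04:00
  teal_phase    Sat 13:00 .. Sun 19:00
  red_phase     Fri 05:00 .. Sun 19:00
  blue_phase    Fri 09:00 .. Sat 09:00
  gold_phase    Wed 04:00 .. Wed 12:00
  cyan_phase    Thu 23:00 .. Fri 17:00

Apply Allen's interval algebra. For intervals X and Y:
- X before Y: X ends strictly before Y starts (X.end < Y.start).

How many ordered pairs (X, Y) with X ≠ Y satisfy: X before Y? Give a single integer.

Checking all 56 ordered pairs for relation 'before'; matching pairs in alphabetical order:
(blue_phase, amber_phase): blue_phase before amber_phase ✓
(blue_phase, teal_phase): blue_phase before teal_phase ✓
(cyan_phase, amber_phase): cyan_phase before amber_phase ✓
(cyan_phase, teal_phase): cyan_phase before teal_phase ✓
(gold_phase, amber_phase): gold_phase before amber_phase ✓
(gold_phase, blue_phase): gold_phase before blue_phase ✓
(gold_phase, cyan_phase): gold_phase before cyan_phase ✓
(gold_phase, red_phase): gold_phase before red_phase ✓
(gold_phase, teal_phase): gold_phase before teal_phase ✓
(gold_phase, violet_phase): gold_phase before violet_phase ✓
(silver_phase, amber_phase): silver_phase before amber_phase ✓
(silver_phase, blue_phase): silver_phase before blue_phase ✓
(silver_phase, cyan_phase): silver_phase before cyan_phase ✓
(silver_phase, red_phase): silver_phase before red_phase ✓
(silver_phase, teal_phase): silver_phase before teal_phase ✓
(silver_phase, violet_phase): silver_phase before violet_phase ✓
(violet_phase, amber_phase): violet_phase before amber_phase ✓
(violet_phase, blue_phase): violet_phase before blue_phase ✓
(violet_phase, red_phase): violet_phase before red_phase ✓
(violet_phase, teal_phase): violet_phase before teal_phase ✓
Count: 20.

20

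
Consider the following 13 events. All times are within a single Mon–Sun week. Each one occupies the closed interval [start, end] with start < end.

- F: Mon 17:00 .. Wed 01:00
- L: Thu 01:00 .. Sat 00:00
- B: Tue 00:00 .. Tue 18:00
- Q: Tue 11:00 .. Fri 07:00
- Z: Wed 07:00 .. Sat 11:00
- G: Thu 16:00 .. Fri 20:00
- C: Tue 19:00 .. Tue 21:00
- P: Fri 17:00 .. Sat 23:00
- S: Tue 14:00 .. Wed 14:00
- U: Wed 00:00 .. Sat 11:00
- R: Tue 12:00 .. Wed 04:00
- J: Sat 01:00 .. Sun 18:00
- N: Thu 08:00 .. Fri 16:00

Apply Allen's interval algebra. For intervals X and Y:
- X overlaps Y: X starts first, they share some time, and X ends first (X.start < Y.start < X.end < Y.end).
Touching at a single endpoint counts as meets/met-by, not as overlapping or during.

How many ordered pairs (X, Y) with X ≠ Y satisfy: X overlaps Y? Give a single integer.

Checking all 156 ordered pairs for relation 'overlaps'; matching pairs in alphabetical order:
(B, Q): B overlaps Q ✓
(B, R): B overlaps R ✓
(B, S): B overlaps S ✓
(F, Q): F overlaps Q ✓
(F, R): F overlaps R ✓
(F, S): F overlaps S ✓
(F, U): F overlaps U ✓
(G, P): G overlaps P ✓
(L, P): L overlaps P ✓
(N, G): N overlaps G ✓
(P, J): P overlaps J ✓
(Q, G): Q overlaps G ✓
(Q, L): Q overlaps L ✓
(Q, N): Q overlaps N ✓
(Q, U): Q overlaps U ✓
(Q, Z): Q overlaps Z ✓
(R, S): R overlaps S ✓
(R, U): R overlaps U ✓
(S, U): S overlaps U ✓
(S, Z): S overlaps Z ✓
(U, J): U overlaps J ✓
(U, P): U overlaps P ✓
(Z, J): Z overlaps J ✓
(Z, P): Z overlaps P ✓
Count: 24.

24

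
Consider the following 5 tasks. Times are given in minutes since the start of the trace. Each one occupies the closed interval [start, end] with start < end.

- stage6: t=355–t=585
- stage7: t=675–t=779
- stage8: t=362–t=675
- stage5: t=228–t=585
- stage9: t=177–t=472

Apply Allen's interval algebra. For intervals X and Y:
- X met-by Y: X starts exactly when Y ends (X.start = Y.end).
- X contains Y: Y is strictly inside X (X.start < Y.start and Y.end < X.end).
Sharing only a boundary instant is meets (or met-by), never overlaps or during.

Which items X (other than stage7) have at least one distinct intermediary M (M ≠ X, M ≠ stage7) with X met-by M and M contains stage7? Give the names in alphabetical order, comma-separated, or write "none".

none

Target stage7 = [t=675, t=779].
Intermediaries M with M contains stage7: none.
Union: none.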